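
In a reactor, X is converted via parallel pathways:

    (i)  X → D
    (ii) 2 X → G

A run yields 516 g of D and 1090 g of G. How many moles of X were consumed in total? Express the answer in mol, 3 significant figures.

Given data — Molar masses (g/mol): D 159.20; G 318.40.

n(D) = 516 / 159.20 = 3.241 mol
n(G) = 1090 / 318.40 = 3.423 mol
n(X) via (i) = (1/1)×3.241 = 3.241 mol
n(X) via (ii) = (2/1)×3.423 = 6.846 mol
total n(X) = 3.241 + 6.846 = 10.09 mol

10.1 mol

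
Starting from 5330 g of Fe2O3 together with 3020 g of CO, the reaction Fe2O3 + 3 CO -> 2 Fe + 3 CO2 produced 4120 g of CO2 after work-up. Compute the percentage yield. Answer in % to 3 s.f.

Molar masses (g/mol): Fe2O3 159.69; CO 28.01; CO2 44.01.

n(Fe2O3) = 5330 / 159.69 = 33.38 mol
n(CO) = 3020 / 28.01 = 107.8 mol
n/ν → Fe2O3: 33.38, CO: 35.93; Fe2O3 is limiting.
theoretical n(CO2) = (3/1) × 33.38 = 100.1 mol → 4405 g
% yield = 4120 / 4405 × 100 = 93.53 %

93.5 %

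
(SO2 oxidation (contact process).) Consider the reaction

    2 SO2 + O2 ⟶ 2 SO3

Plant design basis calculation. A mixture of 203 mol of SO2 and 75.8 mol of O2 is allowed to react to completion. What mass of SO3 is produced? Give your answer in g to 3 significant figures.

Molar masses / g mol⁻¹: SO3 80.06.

n(SO2) = 203.0 mol
n(O2) = 75.80 mol
n/ν for SO2 = 203.0/2 = 101.5
n/ν for O2 = 75.80/1 = 75.80
Smallest n/ν is O2 → limiting reagent.
n(SO3) = (2/1) × 75.80 = 151.6 mol
mass = 151.6 × 80.06 = 12140 g

12100 g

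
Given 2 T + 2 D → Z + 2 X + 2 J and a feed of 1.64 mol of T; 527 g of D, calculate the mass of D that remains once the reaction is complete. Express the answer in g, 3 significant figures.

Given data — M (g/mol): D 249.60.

118 g

n(T) = 1.640 mol
n(D) = 527.0 / 249.60 = 2.111 mol
n/ν → T: 0.8200, D: 1.056; T is limiting.
D consumed = (2/2) × 1.640 = 1.640 mol
D remaining = 2.111 − 1.640 = 0.4710 mol
mass = 0.4710 × 249.60 = 117.6 g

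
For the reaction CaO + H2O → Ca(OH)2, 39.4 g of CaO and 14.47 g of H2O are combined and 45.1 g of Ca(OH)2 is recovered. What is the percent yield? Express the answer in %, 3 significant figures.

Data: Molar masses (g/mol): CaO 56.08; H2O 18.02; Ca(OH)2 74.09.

86.6 %

n(CaO) = 39.40 / 56.08 = 0.7026 mol
n(H2O) = 14.47 / 18.02 = 0.8030 mol
n/ν → CaO: 0.7026, H2O: 0.8030; CaO is limiting.
theoretical n(Ca(OH)2) = (1/1) × 0.7026 = 0.7026 mol → 52.06 g
% yield = 45.1 / 52.06 × 100 = 86.63 %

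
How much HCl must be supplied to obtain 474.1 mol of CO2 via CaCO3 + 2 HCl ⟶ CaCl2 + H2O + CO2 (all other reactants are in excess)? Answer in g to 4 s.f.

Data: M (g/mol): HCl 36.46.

34570 g

n(CO2) = 474.1 mol
n(HCl) = (2/1) × 474.1 = 948.2 mol
mass = 948.2 × 36.46 = 34570 g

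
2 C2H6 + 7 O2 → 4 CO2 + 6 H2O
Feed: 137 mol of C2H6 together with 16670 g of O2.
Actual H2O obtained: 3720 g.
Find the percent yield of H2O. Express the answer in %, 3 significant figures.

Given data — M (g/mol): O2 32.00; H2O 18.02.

50.2 %

n(C2H6) = 137.0 mol
n(O2) = 16670 / 32.00 = 520.9 mol
n/ν for C2H6 = 137.0/2 = 68.50
n/ν for O2 = 520.9/7 = 74.41
Smallest n/ν is C2H6 → limiting reagent.
theoretical n(H2O) = (6/2) × 137.0 = 411.0 mol → 7406 g
% yield = 3720 / 7406 × 100 = 50.23 %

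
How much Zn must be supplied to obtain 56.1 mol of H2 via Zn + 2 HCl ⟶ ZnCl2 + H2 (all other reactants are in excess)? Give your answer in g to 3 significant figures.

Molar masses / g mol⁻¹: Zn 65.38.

n(H2) = 56.10 mol
n(Zn) = (1/1) × 56.10 = 56.10 mol
mass = 56.10 × 65.38 = 3668 g

3670 g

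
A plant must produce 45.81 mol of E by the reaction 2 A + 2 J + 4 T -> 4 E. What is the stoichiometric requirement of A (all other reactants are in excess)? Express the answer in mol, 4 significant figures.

22.91 mol

n(E) = 45.81 mol
n(A) = (2/4) × 45.81 = 22.91 mol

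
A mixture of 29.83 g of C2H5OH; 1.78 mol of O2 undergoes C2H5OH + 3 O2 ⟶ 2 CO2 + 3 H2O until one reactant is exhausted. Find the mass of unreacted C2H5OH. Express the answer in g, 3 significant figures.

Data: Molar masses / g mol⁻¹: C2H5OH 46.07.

2.50 g

n(C2H5OH) = 29.83 / 46.07 = 0.6475 mol
n(O2) = 1.780 mol
n/ν for C2H5OH = 0.6475/1 = 0.6475
n/ν for O2 = 1.780/3 = 0.5933
Smallest n/ν is O2 → limiting reagent.
C2H5OH consumed = (1/3) × 1.780 = 0.5933 mol
C2H5OH remaining = 0.6475 − 0.5933 = 0.05420 mol
mass = 0.05420 × 46.07 = 2.497 g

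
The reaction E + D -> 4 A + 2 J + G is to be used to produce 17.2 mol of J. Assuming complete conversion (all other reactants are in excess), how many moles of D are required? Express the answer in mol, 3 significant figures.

n(J) = 17.20 mol
n(D) = (1/2) × 17.20 = 8.600 mol

8.60 mol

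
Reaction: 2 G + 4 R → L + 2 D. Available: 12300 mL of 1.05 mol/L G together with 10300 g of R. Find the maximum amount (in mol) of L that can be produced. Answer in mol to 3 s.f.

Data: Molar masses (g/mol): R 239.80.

6.46 mol

n(G) = 1.05 × 12300/1000 = 12.92 mol
n(R) = 10300 / 239.80 = 42.95 mol
n/ν → G: 6.460, R: 10.74; G is limiting.
n(L) = (1/2) × 12.92 = 6.460 mol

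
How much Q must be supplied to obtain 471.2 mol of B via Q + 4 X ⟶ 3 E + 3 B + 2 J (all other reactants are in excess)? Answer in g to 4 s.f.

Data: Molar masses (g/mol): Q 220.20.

n(B) = 471.2 mol
n(Q) = (1/3) × 471.2 = 157.1 mol
mass = 157.1 × 220.20 = 34590 g

34590 g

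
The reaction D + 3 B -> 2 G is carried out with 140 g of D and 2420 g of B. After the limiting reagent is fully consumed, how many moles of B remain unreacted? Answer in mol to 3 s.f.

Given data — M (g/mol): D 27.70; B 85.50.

13.1 mol

n(D) = 140.0 / 27.70 = 5.054 mol
n(B) = 2420 / 85.50 = 28.30 mol
n/ν → D: 5.054, B: 9.433; D is limiting.
B consumed = (3/1) × 5.054 = 15.16 mol
B remaining = 28.30 − 15.16 = 13.14 mol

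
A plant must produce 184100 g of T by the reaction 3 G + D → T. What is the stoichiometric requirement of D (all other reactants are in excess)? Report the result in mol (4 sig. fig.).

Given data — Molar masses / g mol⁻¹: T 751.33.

245.0 mol

n(T) = 184100 / 751.33 = 245.0 mol
n(D) = (1/1) × 245.0 = 245.0 mol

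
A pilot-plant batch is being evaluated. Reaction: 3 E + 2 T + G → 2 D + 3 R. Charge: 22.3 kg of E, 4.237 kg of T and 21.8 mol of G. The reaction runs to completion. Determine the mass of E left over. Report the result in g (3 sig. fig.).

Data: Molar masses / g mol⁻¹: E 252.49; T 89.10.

n(E) = 22.30×1000 / 252.49 = 88.32 mol
n(T) = 4.237×1000 / 89.10 = 47.55 mol
n(G) = 21.80 mol
n/ν → E: 29.44, T: 23.78, G: 21.80; G is limiting.
E consumed = (3/1) × 21.80 = 65.40 mol
E remaining = 88.32 − 65.40 = 22.92 mol
mass = 22.92 × 252.49 = 5787 g

5790 g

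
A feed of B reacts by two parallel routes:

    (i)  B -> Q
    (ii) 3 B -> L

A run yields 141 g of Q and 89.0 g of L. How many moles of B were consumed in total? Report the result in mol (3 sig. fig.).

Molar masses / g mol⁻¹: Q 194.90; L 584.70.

1.18 mol

n(Q) = 141 / 194.90 = 0.7234 mol
n(L) = 89.0 / 584.70 = 0.1522 mol
n(B) via (i) = (1/1)×0.7234 = 0.7234 mol
n(B) via (ii) = (3/1)×0.1522 = 0.4566 mol
total n(B) = 0.7234 + 0.4566 = 1.180 mol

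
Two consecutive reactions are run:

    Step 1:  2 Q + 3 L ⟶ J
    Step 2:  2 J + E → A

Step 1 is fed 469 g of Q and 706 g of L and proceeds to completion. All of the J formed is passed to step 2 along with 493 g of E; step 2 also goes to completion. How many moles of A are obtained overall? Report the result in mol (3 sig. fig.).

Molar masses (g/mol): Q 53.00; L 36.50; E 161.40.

Step 1:
n(Q) = 469.0 / 53.00 = 8.849 mol
n(L) = 706.0 / 36.50 = 19.34 mol
n/ν for Q = 8.849/2 = 4.425
n/ν for L = 19.34/3 = 6.447
Smallest n/ν is Q → limiting reagent.
n(J) produced = (1/2) × 8.849 = 4.425 mol
Step 2:
n(J) available = 4.425 mol
n(E) = 493.0 / 161.40 = 3.055 mol
n/ν for J = 4.425/2 = 2.213
n/ν for E = 3.055/1 = 3.055
Smallest n/ν is J → limiting reagent.
n(A) = (1/2) × 4.425 = 2.213 mol

2.21 mol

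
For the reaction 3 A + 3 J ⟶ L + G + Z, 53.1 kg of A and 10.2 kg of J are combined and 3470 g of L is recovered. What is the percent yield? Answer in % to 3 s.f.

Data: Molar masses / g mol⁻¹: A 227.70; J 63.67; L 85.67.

n(A) = 53.10×1000 / 227.70 = 233.2 mol
n(J) = 10.20×1000 / 63.67 = 160.2 mol
n/ν → A: 77.73, J: 53.40; J is limiting.
theoretical n(L) = (1/3) × 160.2 = 53.40 mol → 4575 g
% yield = 3470 / 4575 × 100 = 75.85 %

75.9 %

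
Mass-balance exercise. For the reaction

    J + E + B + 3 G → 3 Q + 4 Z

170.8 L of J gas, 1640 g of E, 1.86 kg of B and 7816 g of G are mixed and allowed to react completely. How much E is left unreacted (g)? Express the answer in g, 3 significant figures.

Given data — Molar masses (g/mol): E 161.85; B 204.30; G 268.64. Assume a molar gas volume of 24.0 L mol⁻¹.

n(J) = 170.8 / 24.0 = 7.117 mol
n(E) = 1640 / 161.85 = 10.13 mol
n(B) = 1.860×1000 / 204.30 = 9.104 mol
n(G) = 7816 / 268.64 = 29.09 mol
n/ν for J = 7.117/1 = 7.117
n/ν for E = 10.13/1 = 10.13
n/ν for B = 9.104/1 = 9.104
n/ν for G = 29.09/3 = 9.697
Smallest n/ν is J → limiting reagent.
E consumed = (1/1) × 7.117 = 7.117 mol
E remaining = 10.13 − 7.117 = 3.013 mol
mass = 3.013 × 161.85 = 487.7 g

488 g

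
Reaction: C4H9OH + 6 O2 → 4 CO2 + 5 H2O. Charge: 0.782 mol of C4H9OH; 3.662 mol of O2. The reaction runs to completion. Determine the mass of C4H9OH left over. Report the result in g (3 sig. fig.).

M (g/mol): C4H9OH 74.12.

12.7 g

n(C4H9OH) = 0.7820 mol
n(O2) = 3.662 mol
n/ν → C4H9OH: 0.7820, O2: 0.6103; O2 is limiting.
C4H9OH consumed = (1/6) × 3.662 = 0.6103 mol
C4H9OH remaining = 0.7820 − 0.6103 = 0.1717 mol
mass = 0.1717 × 74.12 = 12.73 g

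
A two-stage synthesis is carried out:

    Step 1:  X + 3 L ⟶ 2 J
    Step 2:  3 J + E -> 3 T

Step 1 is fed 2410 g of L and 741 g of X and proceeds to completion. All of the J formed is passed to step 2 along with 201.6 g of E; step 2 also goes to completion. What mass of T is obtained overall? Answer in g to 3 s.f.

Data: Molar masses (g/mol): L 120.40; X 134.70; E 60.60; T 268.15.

Step 1:
n(L) = 2410 / 120.40 = 20.02 mol
n(X) = 741.0 / 134.70 = 5.501 mol
n/ν → L: 6.673, X: 5.501; X is limiting.
n(J) produced = (2/1) × 5.501 = 11.00 mol
Step 2:
n(J) available = 11.00 mol
n(E) = 201.6 / 60.60 = 3.327 mol
n/ν → J: 3.667, E: 3.327; E is limiting.
n(T) = (3/1) × 3.327 = 9.981 mol
mass = 9.981 × 268.15 = 2676 g

2680 g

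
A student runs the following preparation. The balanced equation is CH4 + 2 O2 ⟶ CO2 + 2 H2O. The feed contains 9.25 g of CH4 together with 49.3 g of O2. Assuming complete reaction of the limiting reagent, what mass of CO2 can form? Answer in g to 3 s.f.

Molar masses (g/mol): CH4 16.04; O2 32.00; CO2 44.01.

25.4 g

n(CH4) = 9.250 / 16.04 = 0.5767 mol
n(O2) = 49.30 / 32.00 = 1.541 mol
n/ν → CH4: 0.5767, O2: 0.7705; CH4 is limiting.
n(CO2) = (1/1) × 0.5767 = 0.5767 mol
mass = 0.5767 × 44.01 = 25.38 g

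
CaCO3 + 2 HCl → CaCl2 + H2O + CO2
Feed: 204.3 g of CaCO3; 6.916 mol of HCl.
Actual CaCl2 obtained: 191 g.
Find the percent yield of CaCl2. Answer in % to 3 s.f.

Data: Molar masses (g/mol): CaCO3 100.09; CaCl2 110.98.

n(CaCO3) = 204.3 / 100.09 = 2.041 mol
n(HCl) = 6.916 mol
n/ν for CaCO3 = 2.041/1 = 2.041
n/ν for HCl = 6.916/2 = 3.458
Smallest n/ν is CaCO3 → limiting reagent.
theoretical n(CaCl2) = (1/1) × 2.041 = 2.041 mol → 226.5 g
% yield = 191 / 226.5 × 100 = 84.33 %

84.3 %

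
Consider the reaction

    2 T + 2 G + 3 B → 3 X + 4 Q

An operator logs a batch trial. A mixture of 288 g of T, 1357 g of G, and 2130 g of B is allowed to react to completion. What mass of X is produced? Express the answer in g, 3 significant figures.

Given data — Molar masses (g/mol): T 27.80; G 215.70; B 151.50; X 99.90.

n(T) = 288.0 / 27.80 = 10.36 mol
n(G) = 1357 / 215.70 = 6.291 mol
n(B) = 2130 / 151.50 = 14.06 mol
n/ν for T = 10.36/2 = 5.180
n/ν for G = 6.291/2 = 3.146
n/ν for B = 14.06/3 = 4.687
Smallest n/ν is G → limiting reagent.
n(X) = (3/2) × 6.291 = 9.437 mol
mass = 9.437 × 99.90 = 942.8 g

943 g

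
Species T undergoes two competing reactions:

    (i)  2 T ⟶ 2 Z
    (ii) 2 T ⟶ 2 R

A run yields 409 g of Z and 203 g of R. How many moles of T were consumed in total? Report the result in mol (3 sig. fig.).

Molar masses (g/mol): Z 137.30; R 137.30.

4.46 mol

n(Z) = 409 / 137.30 = 2.979 mol
n(R) = 203 / 137.30 = 1.479 mol
n(T) via (i) = (2/2)×2.979 = 2.979 mol
n(T) via (ii) = (2/2)×1.479 = 1.479 mol
total n(T) = 2.979 + 1.479 = 4.458 mol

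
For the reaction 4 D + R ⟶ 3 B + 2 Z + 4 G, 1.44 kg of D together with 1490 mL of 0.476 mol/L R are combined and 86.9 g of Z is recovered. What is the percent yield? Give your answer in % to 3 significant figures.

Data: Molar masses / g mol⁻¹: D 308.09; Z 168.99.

36.3 %

n(D) = 1.440×1000 / 308.09 = 4.674 mol
n(R) = 0.476 × 1490/1000 = 0.7092 mol
n/ν for D = 4.674/4 = 1.169
n/ν for R = 0.7092/1 = 0.7092
Smallest n/ν is R → limiting reagent.
theoretical n(Z) = (2/1) × 0.7092 = 1.418 mol → 239.6 g
% yield = 86.9 / 239.6 × 100 = 36.27 %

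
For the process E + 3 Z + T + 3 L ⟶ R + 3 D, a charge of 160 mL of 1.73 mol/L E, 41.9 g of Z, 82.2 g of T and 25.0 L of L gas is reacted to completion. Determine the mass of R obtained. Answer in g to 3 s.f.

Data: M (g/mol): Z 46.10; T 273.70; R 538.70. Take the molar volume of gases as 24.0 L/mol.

n(E) = 1.73 × 160.0/1000 = 0.2768 mol
n(Z) = 41.90 / 46.10 = 0.9089 mol
n(T) = 82.20 / 273.70 = 0.3003 mol
n(L) = 25.00 / 24.0 = 1.042 mol
n/ν for E = 0.2768/1 = 0.2768
n/ν for Z = 0.9089/3 = 0.3030
n/ν for T = 0.3003/1 = 0.3003
n/ν for L = 1.042/3 = 0.3473
Smallest n/ν is E → limiting reagent.
n(R) = (1/1) × 0.2768 = 0.2768 mol
mass = 0.2768 × 538.70 = 149.1 g

149 g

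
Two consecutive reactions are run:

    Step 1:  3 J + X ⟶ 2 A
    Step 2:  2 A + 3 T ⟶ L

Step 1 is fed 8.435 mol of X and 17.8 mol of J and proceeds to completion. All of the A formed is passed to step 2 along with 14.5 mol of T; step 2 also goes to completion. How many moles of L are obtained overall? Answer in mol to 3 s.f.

Step 1:
n(X) = 8.435 mol
n(J) = 17.80 mol
n/ν for X = 8.435/1 = 8.435
n/ν for J = 17.80/3 = 5.933
Smallest n/ν is J → limiting reagent.
n(A) produced = (2/3) × 17.80 = 11.87 mol
Step 2:
n(A) available = 11.87 mol
n(T) = 14.50 mol
n/ν for A = 11.87/2 = 5.935
n/ν for T = 14.50/3 = 4.833
Smallest n/ν is T → limiting reagent.
n(L) = (1/3) × 14.50 = 4.833 mol

4.83 mol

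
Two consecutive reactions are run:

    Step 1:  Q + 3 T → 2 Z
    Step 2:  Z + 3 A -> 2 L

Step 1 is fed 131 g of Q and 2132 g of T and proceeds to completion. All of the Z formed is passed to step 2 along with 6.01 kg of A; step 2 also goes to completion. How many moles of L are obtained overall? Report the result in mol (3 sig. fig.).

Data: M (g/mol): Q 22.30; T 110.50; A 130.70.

Step 1:
n(Q) = 131.0 / 22.30 = 5.874 mol
n(T) = 2132 / 110.50 = 19.29 mol
n/ν for Q = 5.874/1 = 5.874
n/ν for T = 19.29/3 = 6.430
Smallest n/ν is Q → limiting reagent.
n(Z) produced = (2/1) × 5.874 = 11.75 mol
Step 2:
n(Z) available = 11.75 mol
n(A) = 6.010×1000 / 130.70 = 45.98 mol
n/ν for Z = 11.75/1 = 11.75
n/ν for A = 45.98/3 = 15.33
Smallest n/ν is Z → limiting reagent.
n(L) = (2/1) × 11.75 = 23.50 mol

23.5 mol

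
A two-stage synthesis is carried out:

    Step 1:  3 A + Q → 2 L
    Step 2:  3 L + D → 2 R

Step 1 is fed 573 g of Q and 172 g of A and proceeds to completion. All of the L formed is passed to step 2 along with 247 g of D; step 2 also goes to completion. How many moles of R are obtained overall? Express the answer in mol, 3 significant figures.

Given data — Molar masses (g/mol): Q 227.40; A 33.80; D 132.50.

2.26 mol

Step 1:
n(Q) = 573.0 / 227.40 = 2.520 mol
n(A) = 172.0 / 33.80 = 5.089 mol
n/ν for Q = 2.520/1 = 2.520
n/ν for A = 5.089/3 = 1.696
Smallest n/ν is A → limiting reagent.
n(L) produced = (2/3) × 5.089 = 3.393 mol
Step 2:
n(L) available = 3.393 mol
n(D) = 247.0 / 132.50 = 1.864 mol
n/ν for L = 3.393/3 = 1.131
n/ν for D = 1.864/1 = 1.864
Smallest n/ν is L → limiting reagent.
n(R) = (2/3) × 3.393 = 2.262 mol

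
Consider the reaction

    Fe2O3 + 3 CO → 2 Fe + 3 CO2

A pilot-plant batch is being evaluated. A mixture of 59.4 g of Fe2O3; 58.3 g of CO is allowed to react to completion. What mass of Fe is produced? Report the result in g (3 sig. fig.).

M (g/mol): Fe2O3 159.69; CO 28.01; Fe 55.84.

41.5 g

n(Fe2O3) = 59.40 / 159.69 = 0.3720 mol
n(CO) = 58.30 / 28.01 = 2.081 mol
n/ν → Fe2O3: 0.3720, CO: 0.6937; Fe2O3 is limiting.
n(Fe) = (2/1) × 0.3720 = 0.7440 mol
mass = 0.7440 × 55.84 = 41.54 g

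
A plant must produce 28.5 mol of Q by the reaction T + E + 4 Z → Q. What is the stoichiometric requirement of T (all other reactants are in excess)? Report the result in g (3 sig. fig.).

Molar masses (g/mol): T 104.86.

2990 g

n(Q) = 28.50 mol
n(T) = (1/1) × 28.50 = 28.50 mol
mass = 28.50 × 104.86 = 2989 g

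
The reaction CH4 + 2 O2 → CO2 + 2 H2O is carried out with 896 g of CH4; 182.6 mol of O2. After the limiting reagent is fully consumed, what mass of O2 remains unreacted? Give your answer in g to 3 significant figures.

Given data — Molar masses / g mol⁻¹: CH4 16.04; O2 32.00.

n(CH4) = 896.0 / 16.04 = 55.86 mol
n(O2) = 182.6 mol
n/ν for CH4 = 55.86/1 = 55.86
n/ν for O2 = 182.6/2 = 91.30
Smallest n/ν is CH4 → limiting reagent.
O2 consumed = (2/1) × 55.86 = 111.7 mol
O2 remaining = 182.6 − 111.7 = 70.90 mol
mass = 70.90 × 32.00 = 2269 g

2270 g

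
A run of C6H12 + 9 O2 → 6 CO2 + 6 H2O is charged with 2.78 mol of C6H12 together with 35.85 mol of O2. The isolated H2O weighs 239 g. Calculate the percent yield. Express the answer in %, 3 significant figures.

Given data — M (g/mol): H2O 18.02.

n(C6H12) = 2.780 mol
n(O2) = 35.85 mol
n/ν → C6H12: 2.780, O2: 3.983; C6H12 is limiting.
theoretical n(H2O) = (6/1) × 2.780 = 16.68 mol → 300.6 g
% yield = 239 / 300.6 × 100 = 79.51 %

79.5 %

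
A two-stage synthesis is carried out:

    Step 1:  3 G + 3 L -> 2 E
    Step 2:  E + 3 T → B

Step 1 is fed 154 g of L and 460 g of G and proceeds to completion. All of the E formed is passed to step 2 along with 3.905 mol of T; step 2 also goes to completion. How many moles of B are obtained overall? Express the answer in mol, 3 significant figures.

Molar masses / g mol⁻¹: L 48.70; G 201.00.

1.30 mol

Step 1:
n(L) = 154.0 / 48.70 = 3.162 mol
n(G) = 460.0 / 201.00 = 2.289 mol
n/ν for L = 3.162/3 = 1.054
n/ν for G = 2.289/3 = 0.7630
Smallest n/ν is G → limiting reagent.
n(E) produced = (2/3) × 2.289 = 1.526 mol
Step 2:
n(E) available = 1.526 mol
n(T) = 3.905 mol
n/ν for E = 1.526/1 = 1.526
n/ν for T = 3.905/3 = 1.302
Smallest n/ν is T → limiting reagent.
n(B) = (1/3) × 3.905 = 1.302 mol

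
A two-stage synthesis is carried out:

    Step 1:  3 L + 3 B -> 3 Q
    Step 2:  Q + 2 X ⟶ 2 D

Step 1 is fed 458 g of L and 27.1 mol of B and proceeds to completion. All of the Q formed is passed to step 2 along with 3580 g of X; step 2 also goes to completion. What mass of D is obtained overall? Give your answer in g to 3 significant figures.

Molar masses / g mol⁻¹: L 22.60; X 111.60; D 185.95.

5970 g

Step 1:
n(L) = 458.0 / 22.60 = 20.27 mol
n(B) = 27.10 mol
n/ν → L: 6.757, B: 9.033; L is limiting.
n(Q) produced = (3/3) × 20.27 = 20.27 mol
Step 2:
n(Q) available = 20.27 mol
n(X) = 3580 / 111.60 = 32.08 mol
n/ν → Q: 20.27, X: 16.04; X is limiting.
n(D) = (2/2) × 32.08 = 32.08 mol
mass = 32.08 × 185.95 = 5965 g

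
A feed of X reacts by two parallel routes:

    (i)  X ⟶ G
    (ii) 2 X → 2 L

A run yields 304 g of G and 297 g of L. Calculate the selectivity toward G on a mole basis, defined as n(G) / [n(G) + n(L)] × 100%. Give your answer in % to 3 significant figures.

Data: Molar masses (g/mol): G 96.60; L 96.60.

50.6 %

n(G) = 304 / 96.60 = 3.147 mol
n(L) = 297 / 96.60 = 3.075 mol
selectivity = 3.147/(3.147+3.075) × 100 = 50.58 %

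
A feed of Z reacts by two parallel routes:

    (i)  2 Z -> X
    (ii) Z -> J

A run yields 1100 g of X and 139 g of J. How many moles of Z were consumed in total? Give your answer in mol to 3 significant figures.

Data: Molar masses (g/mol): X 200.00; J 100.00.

n(X) = 1100 / 200.00 = 5.500 mol
n(J) = 139 / 100.00 = 1.390 mol
n(Z) via (i) = (2/1)×5.500 = 11.00 mol
n(Z) via (ii) = (1/1)×1.390 = 1.390 mol
total n(Z) = 11.00 + 1.390 = 12.39 mol

12.4 mol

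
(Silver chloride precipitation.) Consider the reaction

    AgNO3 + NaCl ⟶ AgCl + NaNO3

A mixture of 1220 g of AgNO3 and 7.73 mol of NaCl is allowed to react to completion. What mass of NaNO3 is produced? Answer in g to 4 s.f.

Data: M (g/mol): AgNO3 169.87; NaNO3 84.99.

610.4 g

n(AgNO3) = 1220 / 169.87 = 7.182 mol
n(NaCl) = 7.730 mol
n/ν for AgNO3 = 7.182/1 = 7.182
n/ν for NaCl = 7.730/1 = 7.730
Smallest n/ν is AgNO3 → limiting reagent.
n(NaNO3) = (1/1) × 7.182 = 7.182 mol
mass = 7.182 × 84.99 = 610.4 g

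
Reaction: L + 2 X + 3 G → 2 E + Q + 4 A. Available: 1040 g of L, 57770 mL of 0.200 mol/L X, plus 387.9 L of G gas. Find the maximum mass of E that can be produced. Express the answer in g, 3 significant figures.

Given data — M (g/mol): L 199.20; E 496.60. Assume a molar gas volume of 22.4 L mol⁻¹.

n(L) = 1040 / 199.20 = 5.221 mol
n(X) = 0.200 × 57770/1000 = 11.55 mol
n(G) = 387.9 / 22.4 = 17.32 mol
n/ν for L = 5.221/1 = 5.221
n/ν for X = 11.55/2 = 5.775
n/ν for G = 17.32/3 = 5.773
Smallest n/ν is L → limiting reagent.
n(E) = (2/1) × 5.221 = 10.44 mol
mass = 10.44 × 496.60 = 5185 g

5190 g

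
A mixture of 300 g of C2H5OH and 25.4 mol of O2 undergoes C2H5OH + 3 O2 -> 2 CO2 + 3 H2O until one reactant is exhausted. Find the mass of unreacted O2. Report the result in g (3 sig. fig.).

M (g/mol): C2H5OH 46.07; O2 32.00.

188 g

n(C2H5OH) = 300.0 / 46.07 = 6.512 mol
n(O2) = 25.40 mol
n/ν for C2H5OH = 6.512/1 = 6.512
n/ν for O2 = 25.40/3 = 8.467
Smallest n/ν is C2H5OH → limiting reagent.
O2 consumed = (3/1) × 6.512 = 19.54 mol
O2 remaining = 25.40 − 19.54 = 5.860 mol
mass = 5.860 × 32.00 = 187.5 g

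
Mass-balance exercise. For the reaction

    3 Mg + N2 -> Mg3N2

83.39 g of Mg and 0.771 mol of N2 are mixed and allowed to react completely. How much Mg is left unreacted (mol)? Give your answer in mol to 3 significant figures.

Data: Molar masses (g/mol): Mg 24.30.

n(Mg) = 83.39 / 24.30 = 3.432 mol
n(N2) = 0.7710 mol
n/ν for Mg = 3.432/3 = 1.144
n/ν for N2 = 0.7710/1 = 0.7710
Smallest n/ν is N2 → limiting reagent.
Mg consumed = (3/1) × 0.7710 = 2.313 mol
Mg remaining = 3.432 − 2.313 = 1.119 mol

1.12 mol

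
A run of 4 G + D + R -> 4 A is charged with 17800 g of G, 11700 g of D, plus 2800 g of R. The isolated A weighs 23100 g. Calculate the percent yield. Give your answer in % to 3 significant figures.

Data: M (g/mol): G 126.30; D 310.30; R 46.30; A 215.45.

76.1 %

n(G) = 17800 / 126.30 = 140.9 mol
n(D) = 11700 / 310.30 = 37.71 mol
n(R) = 2800 / 46.30 = 60.48 mol
n/ν → G: 35.23, D: 37.71, R: 60.48; G is limiting.
theoretical n(A) = (4/4) × 140.9 = 140.9 mol → 30360 g
% yield = 23100 / 30360 × 100 = 76.09 %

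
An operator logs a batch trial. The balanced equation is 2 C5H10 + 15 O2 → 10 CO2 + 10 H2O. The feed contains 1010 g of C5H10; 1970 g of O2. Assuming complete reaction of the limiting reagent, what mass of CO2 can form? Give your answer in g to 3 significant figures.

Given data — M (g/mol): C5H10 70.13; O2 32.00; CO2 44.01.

1810 g

n(C5H10) = 1010 / 70.13 = 14.40 mol
n(O2) = 1970 / 32.00 = 61.56 mol
n/ν for C5H10 = 14.40/2 = 7.200
n/ν for O2 = 61.56/15 = 4.104
Smallest n/ν is O2 → limiting reagent.
n(CO2) = (10/15) × 61.56 = 41.04 mol
mass = 41.04 × 44.01 = 1806 g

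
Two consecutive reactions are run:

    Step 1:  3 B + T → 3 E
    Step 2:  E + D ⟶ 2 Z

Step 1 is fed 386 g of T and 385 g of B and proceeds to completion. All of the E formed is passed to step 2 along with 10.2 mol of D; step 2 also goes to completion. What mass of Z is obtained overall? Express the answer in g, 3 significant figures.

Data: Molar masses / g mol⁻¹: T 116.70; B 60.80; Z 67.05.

849 g

Step 1:
n(T) = 386.0 / 116.70 = 3.308 mol
n(B) = 385.0 / 60.80 = 6.332 mol
n/ν for T = 3.308/1 = 3.308
n/ν for B = 6.332/3 = 2.111
Smallest n/ν is B → limiting reagent.
n(E) produced = (3/3) × 6.332 = 6.332 mol
Step 2:
n(E) available = 6.332 mol
n(D) = 10.20 mol
n/ν for E = 6.332/1 = 6.332
n/ν for D = 10.20/1 = 10.20
Smallest n/ν is E → limiting reagent.
n(Z) = (2/1) × 6.332 = 12.66 mol
mass = 12.66 × 67.05 = 848.9 g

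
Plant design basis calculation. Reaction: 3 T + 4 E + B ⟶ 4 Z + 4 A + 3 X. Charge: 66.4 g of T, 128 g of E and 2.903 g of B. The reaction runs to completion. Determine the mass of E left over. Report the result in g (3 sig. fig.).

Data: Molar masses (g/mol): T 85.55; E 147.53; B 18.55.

n(T) = 66.40 / 85.55 = 0.7762 mol
n(E) = 128.0 / 147.53 = 0.8676 mol
n(B) = 2.903 / 18.55 = 0.1565 mol
n/ν → T: 0.2587, E: 0.2169, B: 0.1565; B is limiting.
E consumed = (4/1) × 0.1565 = 0.6260 mol
E remaining = 0.8676 − 0.6260 = 0.2416 mol
mass = 0.2416 × 147.53 = 35.64 g

35.6 g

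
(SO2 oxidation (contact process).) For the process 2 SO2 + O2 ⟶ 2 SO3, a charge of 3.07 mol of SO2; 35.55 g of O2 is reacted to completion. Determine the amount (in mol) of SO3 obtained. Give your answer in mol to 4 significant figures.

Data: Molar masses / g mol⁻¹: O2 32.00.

n(SO2) = 3.070 mol
n(O2) = 35.55 / 32.00 = 1.111 mol
n/ν for SO2 = 3.070/2 = 1.535
n/ν for O2 = 1.111/1 = 1.111
Smallest n/ν is O2 → limiting reagent.
n(SO3) = (2/1) × 1.111 = 2.222 mol

2.222 mol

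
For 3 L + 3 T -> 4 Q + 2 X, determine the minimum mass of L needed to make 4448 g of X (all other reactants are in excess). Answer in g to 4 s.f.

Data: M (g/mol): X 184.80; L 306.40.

11060 g

n(X) = 4448 / 184.80 = 24.07 mol
n(L) = (3/2) × 24.07 = 36.11 mol
mass = 36.11 × 306.40 = 11060 g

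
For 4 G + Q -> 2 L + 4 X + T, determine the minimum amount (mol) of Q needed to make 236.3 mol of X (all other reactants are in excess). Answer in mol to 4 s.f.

59.08 mol

n(X) = 236.3 mol
n(Q) = (1/4) × 236.3 = 59.08 mol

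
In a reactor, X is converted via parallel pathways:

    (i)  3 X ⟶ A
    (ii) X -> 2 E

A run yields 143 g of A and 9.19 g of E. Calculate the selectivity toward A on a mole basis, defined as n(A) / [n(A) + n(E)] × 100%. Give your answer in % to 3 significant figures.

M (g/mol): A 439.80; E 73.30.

72.2 %

n(A) = 143 / 439.80 = 0.3251 mol
n(E) = 9.19 / 73.30 = 0.1254 mol
selectivity = 0.3251/(0.3251+0.1254) × 100 = 72.16 %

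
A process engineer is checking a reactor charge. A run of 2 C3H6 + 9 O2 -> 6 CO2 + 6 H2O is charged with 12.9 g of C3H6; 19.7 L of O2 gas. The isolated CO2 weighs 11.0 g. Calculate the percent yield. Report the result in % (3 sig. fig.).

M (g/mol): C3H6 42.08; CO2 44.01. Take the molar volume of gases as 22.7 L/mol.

n(C3H6) = 12.90 / 42.08 = 0.3066 mol
n(O2) = 19.70 / 22.7 = 0.8678 mol
n/ν for C3H6 = 0.3066/2 = 0.1533
n/ν for O2 = 0.8678/9 = 0.09642
Smallest n/ν is O2 → limiting reagent.
theoretical n(CO2) = (6/9) × 0.8678 = 0.5785 mol → 25.46 g
% yield = 11.0 / 25.46 × 100 = 43.21 %

43.2 %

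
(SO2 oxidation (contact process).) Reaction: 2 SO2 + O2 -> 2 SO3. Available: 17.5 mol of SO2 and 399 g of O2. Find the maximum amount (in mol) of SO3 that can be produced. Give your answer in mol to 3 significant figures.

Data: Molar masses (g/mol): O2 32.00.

17.5 mol

n(SO2) = 17.50 mol
n(O2) = 399.0 / 32.00 = 12.47 mol
n/ν for SO2 = 17.50/2 = 8.750
n/ν for O2 = 12.47/1 = 12.47
Smallest n/ν is SO2 → limiting reagent.
n(SO3) = (2/2) × 17.50 = 17.50 mol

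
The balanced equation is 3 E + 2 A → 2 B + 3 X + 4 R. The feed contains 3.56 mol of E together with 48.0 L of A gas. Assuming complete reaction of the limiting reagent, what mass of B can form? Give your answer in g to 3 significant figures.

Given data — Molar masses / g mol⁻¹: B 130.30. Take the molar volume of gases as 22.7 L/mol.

276 g

n(E) = 3.560 mol
n(A) = 48.00 / 22.7 = 2.115 mol
n/ν for E = 3.560/3 = 1.187
n/ν for A = 2.115/2 = 1.058
Smallest n/ν is A → limiting reagent.
n(B) = (2/2) × 2.115 = 2.115 mol
mass = 2.115 × 130.30 = 275.6 g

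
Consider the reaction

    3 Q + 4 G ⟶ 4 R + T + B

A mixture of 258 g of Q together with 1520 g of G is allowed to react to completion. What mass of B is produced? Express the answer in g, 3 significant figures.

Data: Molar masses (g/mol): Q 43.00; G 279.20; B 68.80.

n(Q) = 258.0 / 43.00 = 6.000 mol
n(G) = 1520 / 279.20 = 5.444 mol
n/ν → Q: 2.000, G: 1.361; G is limiting.
n(B) = (1/4) × 5.444 = 1.361 mol
mass = 1.361 × 68.80 = 93.64 g

93.6 g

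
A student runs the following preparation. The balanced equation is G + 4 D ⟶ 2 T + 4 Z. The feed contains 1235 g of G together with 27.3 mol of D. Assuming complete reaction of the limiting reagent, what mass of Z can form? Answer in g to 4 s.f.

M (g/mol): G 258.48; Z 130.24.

n(G) = 1235 / 258.48 = 4.778 mol
n(D) = 27.30 mol
n/ν → G: 4.778, D: 6.825; G is limiting.
n(Z) = (4/1) × 4.778 = 19.11 mol
mass = 19.11 × 130.24 = 2489 g

2489 g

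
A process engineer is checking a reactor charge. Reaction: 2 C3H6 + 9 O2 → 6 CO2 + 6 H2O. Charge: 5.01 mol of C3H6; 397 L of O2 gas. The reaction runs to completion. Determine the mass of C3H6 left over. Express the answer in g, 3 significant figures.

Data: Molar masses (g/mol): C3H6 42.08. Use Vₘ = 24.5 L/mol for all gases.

n(C3H6) = 5.010 mol
n(O2) = 397.0 / 24.5 = 16.20 mol
n/ν for C3H6 = 5.010/2 = 2.505
n/ν for O2 = 16.20/9 = 1.800
Smallest n/ν is O2 → limiting reagent.
C3H6 consumed = (2/9) × 16.20 = 3.600 mol
C3H6 remaining = 5.010 − 3.600 = 1.410 mol
mass = 1.410 × 42.08 = 59.33 g

59.3 g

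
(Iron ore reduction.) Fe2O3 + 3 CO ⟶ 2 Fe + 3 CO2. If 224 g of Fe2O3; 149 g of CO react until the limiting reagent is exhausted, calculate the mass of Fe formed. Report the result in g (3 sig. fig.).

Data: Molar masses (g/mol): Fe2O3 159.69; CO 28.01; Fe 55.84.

n(Fe2O3) = 224.0 / 159.69 = 1.403 mol
n(CO) = 149.0 / 28.01 = 5.320 mol
n/ν for Fe2O3 = 1.403/1 = 1.403
n/ν for CO = 5.320/3 = 1.773
Smallest n/ν is Fe2O3 → limiting reagent.
n(Fe) = (2/1) × 1.403 = 2.806 mol
mass = 2.806 × 55.84 = 156.7 g

157 g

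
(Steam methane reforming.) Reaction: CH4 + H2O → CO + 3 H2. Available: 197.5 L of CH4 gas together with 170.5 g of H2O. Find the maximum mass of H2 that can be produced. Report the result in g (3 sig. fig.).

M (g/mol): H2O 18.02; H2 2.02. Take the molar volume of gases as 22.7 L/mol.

n(CH4) = 197.5 / 22.7 = 8.700 mol
n(H2O) = 170.5 / 18.02 = 9.462 mol
n/ν for CH4 = 8.700/1 = 8.700
n/ν for H2O = 9.462/1 = 9.462
Smallest n/ν is CH4 → limiting reagent.
n(H2) = (3/1) × 8.700 = 26.10 mol
mass = 26.10 × 2.02 = 52.72 g

52.7 g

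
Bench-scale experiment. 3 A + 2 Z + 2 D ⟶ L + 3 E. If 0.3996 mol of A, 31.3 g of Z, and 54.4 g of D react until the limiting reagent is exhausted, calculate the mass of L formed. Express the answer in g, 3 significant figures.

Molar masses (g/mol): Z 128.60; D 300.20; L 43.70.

3.96 g

n(A) = 0.3996 mol
n(Z) = 31.30 / 128.60 = 0.2434 mol
n(D) = 54.40 / 300.20 = 0.1812 mol
n/ν → A: 0.1332, Z: 0.1217, D: 0.09060; D is limiting.
n(L) = (1/2) × 0.1812 = 0.09060 mol
mass = 0.09060 × 43.70 = 3.959 g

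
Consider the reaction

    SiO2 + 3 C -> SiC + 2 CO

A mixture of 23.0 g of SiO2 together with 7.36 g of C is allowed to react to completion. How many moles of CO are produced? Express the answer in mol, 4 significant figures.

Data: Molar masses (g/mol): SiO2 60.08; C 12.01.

0.4085 mol

n(SiO2) = 23.00 / 60.08 = 0.3828 mol
n(C) = 7.360 / 12.01 = 0.6128 mol
n/ν for SiO2 = 0.3828/1 = 0.3828
n/ν for C = 0.6128/3 = 0.2043
Smallest n/ν is C → limiting reagent.
n(CO) = (2/3) × 0.6128 = 0.4085 mol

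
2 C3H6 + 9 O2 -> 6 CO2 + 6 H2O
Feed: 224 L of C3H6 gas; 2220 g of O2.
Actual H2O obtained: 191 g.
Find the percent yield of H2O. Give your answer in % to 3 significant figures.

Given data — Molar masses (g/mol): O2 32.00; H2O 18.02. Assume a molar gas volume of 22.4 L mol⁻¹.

n(C3H6) = 224.0 / 22.4 = 10.00 mol
n(O2) = 2220 / 32.00 = 69.38 mol
n/ν → C3H6: 5.000, O2: 7.709; C3H6 is limiting.
theoretical n(H2O) = (6/2) × 10.00 = 30.00 mol → 540.6 g
% yield = 191 / 540.6 × 100 = 35.33 %

35.3 %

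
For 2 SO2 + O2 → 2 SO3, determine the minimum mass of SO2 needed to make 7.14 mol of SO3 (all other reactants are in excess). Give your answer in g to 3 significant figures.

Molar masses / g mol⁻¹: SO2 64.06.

457 g

n(SO3) = 7.140 mol
n(SO2) = (2/2) × 7.140 = 7.140 mol
mass = 7.140 × 64.06 = 457.4 g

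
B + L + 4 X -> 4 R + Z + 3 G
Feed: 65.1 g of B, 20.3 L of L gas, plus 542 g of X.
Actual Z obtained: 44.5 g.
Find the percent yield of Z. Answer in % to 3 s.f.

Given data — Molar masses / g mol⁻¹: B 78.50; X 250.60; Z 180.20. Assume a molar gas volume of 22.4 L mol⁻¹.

45.7 %

n(B) = 65.10 / 78.50 = 0.8293 mol
n(L) = 20.30 / 22.4 = 0.9063 mol
n(X) = 542.0 / 250.60 = 2.163 mol
n/ν for B = 0.8293/1 = 0.8293
n/ν for L = 0.9063/1 = 0.9063
n/ν for X = 2.163/4 = 0.5408
Smallest n/ν is X → limiting reagent.
theoretical n(Z) = (1/4) × 2.163 = 0.5408 mol → 97.45 g
% yield = 44.5 / 97.45 × 100 = 45.66 %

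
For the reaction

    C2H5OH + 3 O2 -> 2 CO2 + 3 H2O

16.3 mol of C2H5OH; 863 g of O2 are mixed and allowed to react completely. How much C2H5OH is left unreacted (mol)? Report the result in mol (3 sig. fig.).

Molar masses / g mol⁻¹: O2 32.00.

7.31 mol

n(C2H5OH) = 16.30 mol
n(O2) = 863.0 / 32.00 = 26.97 mol
n/ν for C2H5OH = 16.30/1 = 16.30
n/ν for O2 = 26.97/3 = 8.990
Smallest n/ν is O2 → limiting reagent.
C2H5OH consumed = (1/3) × 26.97 = 8.990 mol
C2H5OH remaining = 16.30 − 8.990 = 7.310 mol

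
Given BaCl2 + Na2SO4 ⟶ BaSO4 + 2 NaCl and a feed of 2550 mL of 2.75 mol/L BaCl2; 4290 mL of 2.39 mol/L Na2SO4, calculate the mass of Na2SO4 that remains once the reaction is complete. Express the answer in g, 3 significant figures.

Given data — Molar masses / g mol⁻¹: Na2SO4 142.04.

460 g

n(BaCl2) = 2.75 × 2550/1000 = 7.013 mol
n(Na2SO4) = 2.39 × 4290/1000 = 10.25 mol
n/ν for BaCl2 = 7.013/1 = 7.013
n/ν for Na2SO4 = 10.25/1 = 10.25
Smallest n/ν is BaCl2 → limiting reagent.
Na2SO4 consumed = (1/1) × 7.013 = 7.013 mol
Na2SO4 remaining = 10.25 − 7.013 = 3.237 mol
mass = 3.237 × 142.04 = 459.8 g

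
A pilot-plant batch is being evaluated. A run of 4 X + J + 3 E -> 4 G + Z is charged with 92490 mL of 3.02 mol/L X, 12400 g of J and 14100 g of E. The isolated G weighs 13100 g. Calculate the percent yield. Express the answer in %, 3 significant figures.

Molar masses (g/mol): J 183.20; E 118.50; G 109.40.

75.5 %

n(X) = 3.02 × 92490/1000 = 279.3 mol
n(J) = 12400 / 183.20 = 67.69 mol
n(E) = 14100 / 118.50 = 119.0 mol
n/ν for X = 279.3/4 = 69.83
n/ν for J = 67.69/1 = 67.69
n/ν for E = 119.0/3 = 39.67
Smallest n/ν is E → limiting reagent.
theoretical n(G) = (4/3) × 119.0 = 158.7 mol → 17360 g
% yield = 13100 / 17360 × 100 = 75.46 %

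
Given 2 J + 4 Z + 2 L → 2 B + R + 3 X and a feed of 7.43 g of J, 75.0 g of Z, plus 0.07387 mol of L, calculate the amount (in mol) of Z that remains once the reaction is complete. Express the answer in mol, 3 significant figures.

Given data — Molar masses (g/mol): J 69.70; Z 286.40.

n(J) = 7.430 / 69.70 = 0.1066 mol
n(Z) = 75.00 / 286.40 = 0.2619 mol
n(L) = 0.07387 mol
n/ν → J: 0.05330, Z: 0.06548, L: 0.03694; L is limiting.
Z consumed = (4/2) × 0.07387 = 0.1477 mol
Z remaining = 0.2619 − 0.1477 = 0.1142 mol

0.114 mol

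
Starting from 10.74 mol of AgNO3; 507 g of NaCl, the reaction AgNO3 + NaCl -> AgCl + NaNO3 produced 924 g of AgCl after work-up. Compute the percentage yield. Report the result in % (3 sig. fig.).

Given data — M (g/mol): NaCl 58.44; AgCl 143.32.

n(AgNO3) = 10.74 mol
n(NaCl) = 507.0 / 58.44 = 8.676 mol
n/ν for AgNO3 = 10.74/1 = 10.74
n/ν for NaCl = 8.676/1 = 8.676
Smallest n/ν is NaCl → limiting reagent.
theoretical n(AgCl) = (1/1) × 8.676 = 8.676 mol → 1243 g
% yield = 924 / 1243 × 100 = 74.34 %

74.3 %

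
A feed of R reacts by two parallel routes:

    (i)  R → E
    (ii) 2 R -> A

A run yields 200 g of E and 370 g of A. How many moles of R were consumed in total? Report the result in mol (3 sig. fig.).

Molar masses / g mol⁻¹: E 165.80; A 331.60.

3.44 mol

n(E) = 200 / 165.80 = 1.206 mol
n(A) = 370 / 331.60 = 1.116 mol
n(R) via (i) = (1/1)×1.206 = 1.206 mol
n(R) via (ii) = (2/1)×1.116 = 2.232 mol
total n(R) = 1.206 + 2.232 = 3.438 mol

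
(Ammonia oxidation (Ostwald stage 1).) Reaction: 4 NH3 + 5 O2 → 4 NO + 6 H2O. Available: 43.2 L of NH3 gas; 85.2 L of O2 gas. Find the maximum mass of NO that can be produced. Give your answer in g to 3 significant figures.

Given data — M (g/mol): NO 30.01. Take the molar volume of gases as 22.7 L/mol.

n(NH3) = 43.20 / 22.7 = 1.903 mol
n(O2) = 85.20 / 22.7 = 3.753 mol
n/ν → NH3: 0.4758, O2: 0.7506; NH3 is limiting.
n(NO) = (4/4) × 1.903 = 1.903 mol
mass = 1.903 × 30.01 = 57.11 g

57.1 g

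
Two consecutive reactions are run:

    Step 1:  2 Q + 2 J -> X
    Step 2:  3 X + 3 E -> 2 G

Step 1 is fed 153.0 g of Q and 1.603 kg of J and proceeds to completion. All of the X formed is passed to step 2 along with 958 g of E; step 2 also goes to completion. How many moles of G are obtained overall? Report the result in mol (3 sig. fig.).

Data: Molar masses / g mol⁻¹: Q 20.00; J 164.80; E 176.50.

Step 1:
n(Q) = 153.0 / 20.00 = 7.650 mol
n(J) = 1.603×1000 / 164.80 = 9.727 mol
n/ν for Q = 7.650/2 = 3.825
n/ν for J = 9.727/2 = 4.864
Smallest n/ν is Q → limiting reagent.
n(X) produced = (1/2) × 7.650 = 3.825 mol
Step 2:
n(X) available = 3.825 mol
n(E) = 958.0 / 176.50 = 5.428 mol
n/ν for X = 3.825/3 = 1.275
n/ν for E = 5.428/3 = 1.809
Smallest n/ν is X → limiting reagent.
n(G) = (2/3) × 3.825 = 2.550 mol

2.55 mol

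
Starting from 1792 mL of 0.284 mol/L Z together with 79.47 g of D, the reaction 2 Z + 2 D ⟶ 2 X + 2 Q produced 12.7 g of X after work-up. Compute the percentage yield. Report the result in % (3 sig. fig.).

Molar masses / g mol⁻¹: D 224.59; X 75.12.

n(Z) = 0.284 × 1792/1000 = 0.5089 mol
n(D) = 79.47 / 224.59 = 0.3538 mol
n/ν → Z: 0.2545, D: 0.1769; D is limiting.
theoretical n(X) = (2/2) × 0.3538 = 0.3538 mol → 26.58 g
% yield = 12.7 / 26.58 × 100 = 47.78 %

47.8 %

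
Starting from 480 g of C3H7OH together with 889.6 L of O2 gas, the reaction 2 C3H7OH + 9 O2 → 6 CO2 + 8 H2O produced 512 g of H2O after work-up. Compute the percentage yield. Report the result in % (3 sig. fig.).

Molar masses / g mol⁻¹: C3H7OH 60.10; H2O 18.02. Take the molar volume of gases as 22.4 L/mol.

88.9 %

n(C3H7OH) = 480.0 / 60.10 = 7.987 mol
n(O2) = 889.6 / 22.4 = 39.71 mol
n/ν → C3H7OH: 3.994, O2: 4.412; C3H7OH is limiting.
theoretical n(H2O) = (8/2) × 7.987 = 31.95 mol → 575.7 g
% yield = 512 / 575.7 × 100 = 88.94 %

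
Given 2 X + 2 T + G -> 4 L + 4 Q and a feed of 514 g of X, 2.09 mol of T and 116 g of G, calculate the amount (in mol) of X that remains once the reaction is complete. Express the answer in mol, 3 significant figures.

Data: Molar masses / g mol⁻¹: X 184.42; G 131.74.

1.03 mol

n(X) = 514.0 / 184.42 = 2.787 mol
n(T) = 2.090 mol
n(G) = 116.0 / 131.74 = 0.8805 mol
n/ν for X = 2.787/2 = 1.394
n/ν for T = 2.090/2 = 1.045
n/ν for G = 0.8805/1 = 0.8805
Smallest n/ν is G → limiting reagent.
X consumed = (2/1) × 0.8805 = 1.761 mol
X remaining = 2.787 − 1.761 = 1.026 mol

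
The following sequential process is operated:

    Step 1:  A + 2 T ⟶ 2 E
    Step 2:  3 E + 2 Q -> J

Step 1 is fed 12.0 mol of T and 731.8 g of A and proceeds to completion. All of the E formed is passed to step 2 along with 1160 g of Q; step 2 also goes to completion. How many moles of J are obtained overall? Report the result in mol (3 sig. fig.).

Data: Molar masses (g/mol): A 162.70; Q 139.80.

Step 1:
n(T) = 12.00 mol
n(A) = 731.8 / 162.70 = 4.498 mol
n/ν → T: 6.000, A: 4.498; A is limiting.
n(E) produced = (2/1) × 4.498 = 8.996 mol
Step 2:
n(E) available = 8.996 mol
n(Q) = 1160 / 139.80 = 8.298 mol
n/ν → E: 2.999, Q: 4.149; E is limiting.
n(J) = (1/3) × 8.996 = 2.999 mol

3.00 mol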